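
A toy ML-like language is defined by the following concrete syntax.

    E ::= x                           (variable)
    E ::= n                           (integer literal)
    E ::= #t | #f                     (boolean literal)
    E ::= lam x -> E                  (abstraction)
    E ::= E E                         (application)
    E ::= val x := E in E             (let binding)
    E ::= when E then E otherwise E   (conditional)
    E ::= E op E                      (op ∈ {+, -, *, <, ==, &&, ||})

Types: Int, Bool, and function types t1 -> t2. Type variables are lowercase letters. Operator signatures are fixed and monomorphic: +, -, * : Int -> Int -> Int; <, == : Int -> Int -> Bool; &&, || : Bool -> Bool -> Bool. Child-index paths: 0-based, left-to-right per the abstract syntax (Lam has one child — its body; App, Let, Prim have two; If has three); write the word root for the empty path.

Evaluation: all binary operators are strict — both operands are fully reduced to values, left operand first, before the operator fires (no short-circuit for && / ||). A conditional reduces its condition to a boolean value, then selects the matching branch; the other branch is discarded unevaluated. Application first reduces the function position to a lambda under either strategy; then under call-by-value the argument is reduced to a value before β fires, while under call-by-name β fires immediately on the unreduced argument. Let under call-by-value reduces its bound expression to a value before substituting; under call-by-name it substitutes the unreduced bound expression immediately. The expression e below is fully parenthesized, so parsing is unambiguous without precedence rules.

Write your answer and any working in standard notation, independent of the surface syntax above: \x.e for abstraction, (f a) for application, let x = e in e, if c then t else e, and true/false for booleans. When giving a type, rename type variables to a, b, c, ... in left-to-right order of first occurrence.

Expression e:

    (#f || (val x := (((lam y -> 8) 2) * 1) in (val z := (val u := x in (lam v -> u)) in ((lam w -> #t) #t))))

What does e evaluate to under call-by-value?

Trace:
step 0: (false || (let x = (((\y.8) 2) * 1) in (let z = (let u = x in (\v.u)) in ((\w.true) true))))
step 1: [beta@1.0.0] (false || (let x = (8 * 1) in (let z = (let u = x in (\v.u)) in ((\w.true) true))))
step 2: [delta@1.0] (false || (let x = 8 in (let z = (let u = x in (\v.u)) in ((\w.true) true))))
step 3: [let@1] (false || (let z = (let u = 8 in (\v.u)) in ((\w.true) true)))
step 4: [let@1.0] (false || (let z = (\v.8) in ((\w.true) true)))
step 5: [let@1] (false || ((\w.true) true))
step 6: [beta@1] (false || true)
step 7: [delta@root] true

Answer: true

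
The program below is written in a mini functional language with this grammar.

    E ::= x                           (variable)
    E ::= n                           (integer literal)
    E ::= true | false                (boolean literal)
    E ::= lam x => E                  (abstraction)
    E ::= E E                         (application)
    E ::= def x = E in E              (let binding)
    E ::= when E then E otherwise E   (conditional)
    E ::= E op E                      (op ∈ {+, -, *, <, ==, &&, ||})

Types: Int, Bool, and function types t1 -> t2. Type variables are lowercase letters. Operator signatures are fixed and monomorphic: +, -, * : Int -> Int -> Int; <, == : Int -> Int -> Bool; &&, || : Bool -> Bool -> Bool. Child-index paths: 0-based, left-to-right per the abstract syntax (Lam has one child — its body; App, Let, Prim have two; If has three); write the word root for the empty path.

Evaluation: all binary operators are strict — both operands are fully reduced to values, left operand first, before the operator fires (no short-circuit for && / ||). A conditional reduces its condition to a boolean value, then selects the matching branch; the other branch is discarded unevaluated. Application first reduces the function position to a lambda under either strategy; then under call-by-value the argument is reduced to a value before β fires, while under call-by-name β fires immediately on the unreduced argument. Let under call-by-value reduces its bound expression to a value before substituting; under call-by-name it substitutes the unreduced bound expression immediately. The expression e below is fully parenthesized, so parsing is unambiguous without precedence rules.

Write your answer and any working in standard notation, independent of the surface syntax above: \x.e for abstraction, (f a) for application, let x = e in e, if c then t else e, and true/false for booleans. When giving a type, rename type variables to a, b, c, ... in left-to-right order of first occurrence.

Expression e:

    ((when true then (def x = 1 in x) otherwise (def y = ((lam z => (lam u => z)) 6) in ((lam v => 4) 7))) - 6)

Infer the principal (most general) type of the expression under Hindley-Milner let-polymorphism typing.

Derivation:
  unify Bool ~ Bool
let x : Int
x : Int
z : a
\u._ : b -> a
\z._ : a -> b -> a
  unify a -> b -> a ~ Int -> c
  unify a ~ Int
  unify b -> Int ~ c
_ _ : b -> Int
let y : forall. b -> Int
\v._ : d -> Int
  unify d -> Int ~ Int -> e
  unify d ~ Int
  unify Int ~ e
_ _ : Int
  unify Int ~ Int
  unify Int ~ Int
  unify Int ~ Int

Answer: Int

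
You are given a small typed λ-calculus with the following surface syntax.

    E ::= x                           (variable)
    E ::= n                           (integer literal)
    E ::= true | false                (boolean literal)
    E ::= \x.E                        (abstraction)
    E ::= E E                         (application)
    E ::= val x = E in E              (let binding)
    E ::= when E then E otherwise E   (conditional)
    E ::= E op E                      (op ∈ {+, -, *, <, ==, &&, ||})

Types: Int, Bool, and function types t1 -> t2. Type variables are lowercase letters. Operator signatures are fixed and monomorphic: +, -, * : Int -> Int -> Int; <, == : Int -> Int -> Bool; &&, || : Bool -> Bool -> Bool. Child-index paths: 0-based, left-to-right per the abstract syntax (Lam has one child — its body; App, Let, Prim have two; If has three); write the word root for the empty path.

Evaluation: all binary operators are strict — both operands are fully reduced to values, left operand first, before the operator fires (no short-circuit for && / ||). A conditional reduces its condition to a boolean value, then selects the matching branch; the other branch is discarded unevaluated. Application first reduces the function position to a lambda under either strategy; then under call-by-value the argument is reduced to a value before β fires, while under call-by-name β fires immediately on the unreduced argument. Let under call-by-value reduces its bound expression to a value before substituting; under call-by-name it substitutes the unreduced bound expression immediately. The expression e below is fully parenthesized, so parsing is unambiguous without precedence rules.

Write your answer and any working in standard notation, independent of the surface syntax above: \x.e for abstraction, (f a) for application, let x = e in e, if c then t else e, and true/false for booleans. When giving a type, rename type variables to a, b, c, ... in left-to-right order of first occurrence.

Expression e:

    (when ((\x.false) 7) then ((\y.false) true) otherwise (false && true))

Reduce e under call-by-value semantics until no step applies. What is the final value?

Derivation:
step 0: (if ((\x.false) 7) then ((\y.false) true) else (false && true))
step 1: [beta@0] (if false then ((\y.false) true) else (false && true))
step 2: [if@root] (false && true)
step 3: [delta@root] false

Answer: false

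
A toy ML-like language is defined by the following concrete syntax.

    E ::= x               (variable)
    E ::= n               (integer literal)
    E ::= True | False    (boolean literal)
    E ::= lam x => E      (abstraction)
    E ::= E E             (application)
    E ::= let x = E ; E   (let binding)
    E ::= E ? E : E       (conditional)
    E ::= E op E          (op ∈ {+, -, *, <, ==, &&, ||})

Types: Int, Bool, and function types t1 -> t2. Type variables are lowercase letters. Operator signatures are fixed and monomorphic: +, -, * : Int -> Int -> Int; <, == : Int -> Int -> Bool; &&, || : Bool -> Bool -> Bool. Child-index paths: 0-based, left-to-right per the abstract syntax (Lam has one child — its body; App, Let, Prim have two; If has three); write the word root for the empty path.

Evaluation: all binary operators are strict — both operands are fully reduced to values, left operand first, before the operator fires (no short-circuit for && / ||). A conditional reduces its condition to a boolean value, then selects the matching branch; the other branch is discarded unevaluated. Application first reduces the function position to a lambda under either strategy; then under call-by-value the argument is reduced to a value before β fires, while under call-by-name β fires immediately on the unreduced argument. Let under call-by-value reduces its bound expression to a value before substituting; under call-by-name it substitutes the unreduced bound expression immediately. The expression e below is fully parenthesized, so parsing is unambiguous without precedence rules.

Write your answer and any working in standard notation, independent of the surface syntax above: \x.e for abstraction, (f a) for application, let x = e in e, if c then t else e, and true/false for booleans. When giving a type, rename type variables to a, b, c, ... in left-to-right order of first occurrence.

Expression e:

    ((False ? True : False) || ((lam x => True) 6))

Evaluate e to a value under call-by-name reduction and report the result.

Answer: true

Trace:
step 0: ((if false then true else false) || ((\x.true) 6))
step 1: [if@0] (false || ((\x.true) 6))
step 2: [beta@1] (false || true)
step 3: [delta@root] true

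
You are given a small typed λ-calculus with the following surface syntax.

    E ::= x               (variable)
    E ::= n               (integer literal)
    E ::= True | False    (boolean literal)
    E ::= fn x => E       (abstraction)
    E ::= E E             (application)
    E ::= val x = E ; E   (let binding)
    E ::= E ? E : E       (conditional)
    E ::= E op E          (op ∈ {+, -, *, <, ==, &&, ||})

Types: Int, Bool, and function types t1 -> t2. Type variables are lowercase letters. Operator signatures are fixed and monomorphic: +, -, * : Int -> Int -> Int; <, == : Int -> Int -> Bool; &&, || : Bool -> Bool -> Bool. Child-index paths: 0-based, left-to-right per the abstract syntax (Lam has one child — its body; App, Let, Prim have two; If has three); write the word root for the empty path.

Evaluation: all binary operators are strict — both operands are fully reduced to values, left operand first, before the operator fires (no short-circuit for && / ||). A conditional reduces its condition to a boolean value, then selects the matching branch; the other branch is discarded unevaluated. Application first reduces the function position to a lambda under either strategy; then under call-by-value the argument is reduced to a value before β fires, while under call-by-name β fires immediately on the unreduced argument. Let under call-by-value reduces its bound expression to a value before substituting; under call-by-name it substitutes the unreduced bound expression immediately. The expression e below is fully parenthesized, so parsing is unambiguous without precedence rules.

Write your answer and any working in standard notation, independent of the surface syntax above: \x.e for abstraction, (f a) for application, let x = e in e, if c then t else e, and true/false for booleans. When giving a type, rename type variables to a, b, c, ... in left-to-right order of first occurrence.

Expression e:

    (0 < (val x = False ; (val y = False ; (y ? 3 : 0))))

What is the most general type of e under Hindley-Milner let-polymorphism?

Answer: Bool

Trace:
  unify Int ~ Int
let x : Bool
let y : Bool
y : Bool
  unify Bool ~ Bool
  unify Int ~ Int
  unify Int ~ Int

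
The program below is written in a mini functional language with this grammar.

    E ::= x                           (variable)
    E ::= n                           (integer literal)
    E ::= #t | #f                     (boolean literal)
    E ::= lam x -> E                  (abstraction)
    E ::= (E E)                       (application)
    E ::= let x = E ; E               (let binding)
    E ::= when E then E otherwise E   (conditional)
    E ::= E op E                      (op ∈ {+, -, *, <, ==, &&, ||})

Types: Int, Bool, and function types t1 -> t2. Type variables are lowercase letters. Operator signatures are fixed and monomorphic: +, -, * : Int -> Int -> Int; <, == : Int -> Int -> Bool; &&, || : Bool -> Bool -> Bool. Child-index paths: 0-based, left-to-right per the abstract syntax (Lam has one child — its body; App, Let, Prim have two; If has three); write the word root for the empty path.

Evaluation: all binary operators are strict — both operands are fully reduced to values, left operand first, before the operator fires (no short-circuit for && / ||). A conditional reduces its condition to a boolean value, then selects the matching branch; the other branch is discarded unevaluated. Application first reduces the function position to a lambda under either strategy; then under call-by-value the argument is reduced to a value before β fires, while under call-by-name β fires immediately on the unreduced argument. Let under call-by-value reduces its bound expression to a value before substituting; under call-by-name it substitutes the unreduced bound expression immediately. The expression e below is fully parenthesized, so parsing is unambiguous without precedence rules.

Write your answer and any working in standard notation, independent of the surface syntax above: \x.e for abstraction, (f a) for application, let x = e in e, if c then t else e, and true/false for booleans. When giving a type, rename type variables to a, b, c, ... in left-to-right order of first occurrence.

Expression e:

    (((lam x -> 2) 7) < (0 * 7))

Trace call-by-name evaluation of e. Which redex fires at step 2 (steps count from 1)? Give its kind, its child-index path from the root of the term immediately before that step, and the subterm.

Answer: delta at 1 : (0 * 7)

Trace:
step 0: (((\x.2) 7) < (0 * 7))
step 1: [beta@0] (2 < (0 * 7))
step 2: [delta@1] (2 < 0)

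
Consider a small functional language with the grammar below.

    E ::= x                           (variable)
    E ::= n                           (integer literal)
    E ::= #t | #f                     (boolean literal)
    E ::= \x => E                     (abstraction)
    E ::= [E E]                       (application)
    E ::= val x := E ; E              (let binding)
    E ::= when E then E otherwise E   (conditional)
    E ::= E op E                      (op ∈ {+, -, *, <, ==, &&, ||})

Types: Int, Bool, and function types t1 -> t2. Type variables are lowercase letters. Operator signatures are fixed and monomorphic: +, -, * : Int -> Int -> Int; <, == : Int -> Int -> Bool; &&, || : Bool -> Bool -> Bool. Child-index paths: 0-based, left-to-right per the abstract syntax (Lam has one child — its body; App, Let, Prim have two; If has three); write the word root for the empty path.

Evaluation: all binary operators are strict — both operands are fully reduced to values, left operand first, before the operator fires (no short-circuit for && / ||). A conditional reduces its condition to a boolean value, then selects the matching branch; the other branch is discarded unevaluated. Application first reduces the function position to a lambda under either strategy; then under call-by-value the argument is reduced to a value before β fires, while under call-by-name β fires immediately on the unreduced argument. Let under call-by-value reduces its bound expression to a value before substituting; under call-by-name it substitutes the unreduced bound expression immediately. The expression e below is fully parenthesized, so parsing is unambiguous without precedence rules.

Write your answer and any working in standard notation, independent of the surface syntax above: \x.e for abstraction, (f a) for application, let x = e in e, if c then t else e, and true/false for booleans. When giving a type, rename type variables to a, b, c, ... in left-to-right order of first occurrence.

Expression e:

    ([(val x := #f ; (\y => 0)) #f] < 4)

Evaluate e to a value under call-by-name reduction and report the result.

Derivation:
step 0: (((let x = false in (\y.0)) false) < 4)
step 1: [let@0.0] (((\y.0) false) < 4)
step 2: [beta@0] (0 < 4)
step 3: [delta@root] true

Answer: true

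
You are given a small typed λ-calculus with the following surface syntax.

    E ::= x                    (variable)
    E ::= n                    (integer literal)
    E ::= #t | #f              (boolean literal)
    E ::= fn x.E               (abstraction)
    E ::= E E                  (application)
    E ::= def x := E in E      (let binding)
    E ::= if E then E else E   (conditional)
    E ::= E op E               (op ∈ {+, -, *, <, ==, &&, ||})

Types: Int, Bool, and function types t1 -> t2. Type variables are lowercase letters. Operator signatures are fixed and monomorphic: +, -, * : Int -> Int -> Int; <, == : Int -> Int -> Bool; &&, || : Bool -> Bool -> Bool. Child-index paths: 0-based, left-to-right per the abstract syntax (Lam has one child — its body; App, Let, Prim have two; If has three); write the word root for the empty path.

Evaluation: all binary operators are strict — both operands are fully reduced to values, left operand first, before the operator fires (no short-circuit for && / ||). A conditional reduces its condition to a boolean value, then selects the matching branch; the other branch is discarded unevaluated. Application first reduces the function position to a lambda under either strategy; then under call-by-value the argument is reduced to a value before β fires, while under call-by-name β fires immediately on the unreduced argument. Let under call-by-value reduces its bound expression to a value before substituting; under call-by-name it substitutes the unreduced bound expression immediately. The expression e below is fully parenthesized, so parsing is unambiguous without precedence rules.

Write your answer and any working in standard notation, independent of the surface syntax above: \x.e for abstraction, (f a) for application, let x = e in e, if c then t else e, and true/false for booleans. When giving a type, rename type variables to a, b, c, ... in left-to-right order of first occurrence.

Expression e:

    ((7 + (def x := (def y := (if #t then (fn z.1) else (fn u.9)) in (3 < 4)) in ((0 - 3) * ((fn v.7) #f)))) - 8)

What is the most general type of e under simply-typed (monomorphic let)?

Answer: Int

Working:
  unify Int ~ Int
  unify Bool ~ Bool
\z._ : a -> Int
\u._ : b -> Int
  unify a -> Int ~ b -> Int
  unify a ~ b
  unify Int ~ Int
let y : b -> Int
  unify Int ~ Int
  unify Int ~ Int
let x : Bool
  unify Int ~ Int
  unify Int ~ Int
  unify Int ~ Int
\v._ : c -> Int
  unify c -> Int ~ Bool -> d
  unify c ~ Bool
  unify Int ~ d
_ _ : Int
  unify Int ~ Int
  unify Int ~ Int
  unify Int ~ Int
  unify Int ~ Int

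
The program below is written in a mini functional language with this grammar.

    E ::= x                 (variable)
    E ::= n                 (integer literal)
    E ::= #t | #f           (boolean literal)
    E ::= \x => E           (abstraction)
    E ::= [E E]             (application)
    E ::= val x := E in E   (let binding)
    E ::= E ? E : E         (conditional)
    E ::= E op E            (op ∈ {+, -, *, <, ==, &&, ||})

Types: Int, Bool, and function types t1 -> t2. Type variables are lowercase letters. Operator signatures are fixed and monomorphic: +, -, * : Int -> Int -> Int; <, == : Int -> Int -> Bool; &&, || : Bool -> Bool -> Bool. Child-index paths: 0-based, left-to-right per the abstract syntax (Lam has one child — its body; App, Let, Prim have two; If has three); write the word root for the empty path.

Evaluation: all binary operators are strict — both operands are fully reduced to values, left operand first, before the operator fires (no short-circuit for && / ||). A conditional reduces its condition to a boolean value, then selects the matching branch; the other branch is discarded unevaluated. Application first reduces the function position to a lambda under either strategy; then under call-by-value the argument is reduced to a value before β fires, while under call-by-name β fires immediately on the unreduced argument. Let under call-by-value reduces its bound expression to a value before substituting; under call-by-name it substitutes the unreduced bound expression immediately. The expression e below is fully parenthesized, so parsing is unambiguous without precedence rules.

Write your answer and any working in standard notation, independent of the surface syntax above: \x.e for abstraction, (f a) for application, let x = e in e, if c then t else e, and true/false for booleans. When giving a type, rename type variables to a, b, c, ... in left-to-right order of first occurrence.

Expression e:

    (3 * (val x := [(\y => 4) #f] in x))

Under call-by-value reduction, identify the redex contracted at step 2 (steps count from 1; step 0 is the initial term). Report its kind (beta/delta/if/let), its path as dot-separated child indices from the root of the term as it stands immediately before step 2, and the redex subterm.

Answer: let at 1 : (let x = 4 in x)

Working:
step 0: (3 * (let x = ((\y.4) false) in x))
step 1: [beta@1.0] (3 * (let x = 4 in x))
step 2: [let@1] (3 * 4)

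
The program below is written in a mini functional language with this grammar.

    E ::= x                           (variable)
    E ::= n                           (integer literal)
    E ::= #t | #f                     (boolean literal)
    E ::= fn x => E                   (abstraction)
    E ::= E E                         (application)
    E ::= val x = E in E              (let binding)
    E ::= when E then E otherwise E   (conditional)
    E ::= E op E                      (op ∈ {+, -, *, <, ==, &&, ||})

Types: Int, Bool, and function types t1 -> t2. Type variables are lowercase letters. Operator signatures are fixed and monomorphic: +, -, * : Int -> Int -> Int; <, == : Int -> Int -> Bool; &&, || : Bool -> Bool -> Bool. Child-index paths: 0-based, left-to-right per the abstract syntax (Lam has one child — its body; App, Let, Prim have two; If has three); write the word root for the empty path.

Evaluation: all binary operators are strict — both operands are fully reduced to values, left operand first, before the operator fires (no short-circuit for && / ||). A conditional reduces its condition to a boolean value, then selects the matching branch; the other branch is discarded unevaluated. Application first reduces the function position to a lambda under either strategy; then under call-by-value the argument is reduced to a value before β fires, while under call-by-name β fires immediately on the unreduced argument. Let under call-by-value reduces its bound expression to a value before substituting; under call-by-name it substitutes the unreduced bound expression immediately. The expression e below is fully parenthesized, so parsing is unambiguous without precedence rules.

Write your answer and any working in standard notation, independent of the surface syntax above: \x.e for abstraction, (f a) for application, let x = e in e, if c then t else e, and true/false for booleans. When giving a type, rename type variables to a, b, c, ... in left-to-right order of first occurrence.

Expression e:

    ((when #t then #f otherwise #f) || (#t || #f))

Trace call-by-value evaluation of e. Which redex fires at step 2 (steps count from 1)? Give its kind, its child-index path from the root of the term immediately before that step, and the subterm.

Answer: delta at 1 : (true || false)

Working:
step 0: ((if true then false else false) || (true || false))
step 1: [if@0] (false || (true || false))
step 2: [delta@1] (false || true)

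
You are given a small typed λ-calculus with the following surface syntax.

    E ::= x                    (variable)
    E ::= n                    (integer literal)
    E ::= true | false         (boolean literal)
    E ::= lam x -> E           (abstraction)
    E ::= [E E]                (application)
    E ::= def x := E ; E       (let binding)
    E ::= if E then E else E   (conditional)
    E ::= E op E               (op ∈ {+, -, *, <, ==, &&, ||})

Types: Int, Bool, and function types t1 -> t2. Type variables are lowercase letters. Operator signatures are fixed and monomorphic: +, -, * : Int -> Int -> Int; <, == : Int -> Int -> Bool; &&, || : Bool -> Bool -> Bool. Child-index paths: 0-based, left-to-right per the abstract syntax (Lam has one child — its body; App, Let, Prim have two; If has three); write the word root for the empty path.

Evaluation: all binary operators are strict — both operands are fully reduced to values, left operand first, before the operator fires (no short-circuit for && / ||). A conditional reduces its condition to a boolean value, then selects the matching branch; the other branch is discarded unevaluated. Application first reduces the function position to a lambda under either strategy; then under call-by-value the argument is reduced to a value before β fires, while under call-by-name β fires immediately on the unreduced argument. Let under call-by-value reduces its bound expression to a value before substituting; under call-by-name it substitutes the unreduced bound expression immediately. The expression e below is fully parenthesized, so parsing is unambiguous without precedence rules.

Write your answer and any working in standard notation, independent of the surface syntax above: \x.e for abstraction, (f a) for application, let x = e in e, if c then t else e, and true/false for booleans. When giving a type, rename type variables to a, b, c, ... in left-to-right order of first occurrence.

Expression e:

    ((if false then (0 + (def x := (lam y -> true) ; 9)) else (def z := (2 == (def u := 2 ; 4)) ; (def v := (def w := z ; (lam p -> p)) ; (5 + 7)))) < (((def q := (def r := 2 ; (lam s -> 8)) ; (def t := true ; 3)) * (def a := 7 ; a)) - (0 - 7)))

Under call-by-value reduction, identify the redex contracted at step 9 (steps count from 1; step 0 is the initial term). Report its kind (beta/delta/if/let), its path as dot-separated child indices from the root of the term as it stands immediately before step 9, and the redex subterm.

Trace:
step 0: ((if false then (0 + (let x = (\y.true) in 9)) else (let z = (2 == (let u = 2 in 4)) in (let v = (let w = z in (\p.p)) in (5 + 7)))) < (((let q = (let r = 2 in (\s.8)) in (let t = true in 3)) * (let a = 7 in a)) - (0 - 7)))
step 1: [if@0] ((let z = (2 == (let u = 2 in 4)) in (let v = (let w = z in (\p.p)) in (5 + 7))) < (((let q = (let r = 2 in (\s.8)) in (let t = true in 3)) * (let a = 7 in a)) - (0 - 7)))
step 2: [let@0.0.1] ((let z = (2 == 4) in (let v = (let w = z in (\p.p)) in (5 + 7))) < (((let q = (let r = 2 in (\s.8)) in (let t = true in 3)) * (let a = 7 in a)) - (0 - 7)))
step 3: [delta@0.0] ((let z = false in (let v = (let w = z in (\p.p)) in (5 + 7))) < (((let q = (let r = 2 in (\s.8)) in (let t = true in 3)) * (let a = 7 in a)) - (0 - 7)))
step 4: [let@0] ((let v = (let w = false in (\p.p)) in (5 + 7)) < (((let q = (let r = 2 in (\s.8)) in (let t = true in 3)) * (let a = 7 in a)) - (0 - 7)))
step 5: [let@0.0] ((let v = (\p.p) in (5 + 7)) < (((let q = (let r = 2 in (\s.8)) in (let t = true in 3)) * (let a = 7 in a)) - (0 - 7)))
step 6: [let@0] ((5 + 7) < (((let q = (let r = 2 in (\s.8)) in (let t = true in 3)) * (let a = 7 in a)) - (0 - 7)))
step 7: [delta@0] (12 < (((let q = (let r = 2 in (\s.8)) in (let t = true in 3)) * (let a = 7 in a)) - (0 - 7)))
step 8: [let@1.0.0.0] (12 < (((let q = (\s.8) in (let t = true in 3)) * (let a = 7 in a)) - (0 - 7)))
step 9: [let@1.0.0] (12 < (((let t = true in 3) * (let a = 7 in a)) - (0 - 7)))

Answer: let at 1.0.0 : (let q = (\s.8) in (let t = true in 3))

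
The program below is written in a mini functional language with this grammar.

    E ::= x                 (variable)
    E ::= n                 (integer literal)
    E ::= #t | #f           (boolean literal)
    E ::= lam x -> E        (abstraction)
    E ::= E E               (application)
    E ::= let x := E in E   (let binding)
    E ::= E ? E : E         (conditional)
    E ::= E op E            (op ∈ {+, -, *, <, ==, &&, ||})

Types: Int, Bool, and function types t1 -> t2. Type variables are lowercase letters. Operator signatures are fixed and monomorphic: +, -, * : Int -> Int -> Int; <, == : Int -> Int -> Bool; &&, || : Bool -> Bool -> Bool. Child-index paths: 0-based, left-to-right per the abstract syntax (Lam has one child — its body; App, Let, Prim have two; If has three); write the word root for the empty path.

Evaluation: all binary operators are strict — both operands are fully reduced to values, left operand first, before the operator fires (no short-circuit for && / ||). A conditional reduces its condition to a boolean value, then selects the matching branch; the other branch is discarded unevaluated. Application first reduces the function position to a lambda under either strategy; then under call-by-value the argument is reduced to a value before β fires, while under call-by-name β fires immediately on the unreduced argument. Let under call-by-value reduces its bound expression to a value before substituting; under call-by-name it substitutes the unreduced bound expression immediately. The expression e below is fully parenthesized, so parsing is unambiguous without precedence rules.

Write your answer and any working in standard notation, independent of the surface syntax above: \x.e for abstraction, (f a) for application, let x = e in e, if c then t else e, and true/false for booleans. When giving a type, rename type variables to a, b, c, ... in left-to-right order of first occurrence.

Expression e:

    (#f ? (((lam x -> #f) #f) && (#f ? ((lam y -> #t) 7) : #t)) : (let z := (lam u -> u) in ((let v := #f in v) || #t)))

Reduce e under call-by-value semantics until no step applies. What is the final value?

Working:
step 0: (if false then (((\x.false) false) && (if false then ((\y.true) 7) else true)) else (let z = (\u.u) in ((let v = false in v) || true)))
step 1: [if@root] (let z = (\u.u) in ((let v = false in v) || true))
step 2: [let@root] ((let v = false in v) || true)
step 3: [let@0] (false || true)
step 4: [delta@root] true

Answer: true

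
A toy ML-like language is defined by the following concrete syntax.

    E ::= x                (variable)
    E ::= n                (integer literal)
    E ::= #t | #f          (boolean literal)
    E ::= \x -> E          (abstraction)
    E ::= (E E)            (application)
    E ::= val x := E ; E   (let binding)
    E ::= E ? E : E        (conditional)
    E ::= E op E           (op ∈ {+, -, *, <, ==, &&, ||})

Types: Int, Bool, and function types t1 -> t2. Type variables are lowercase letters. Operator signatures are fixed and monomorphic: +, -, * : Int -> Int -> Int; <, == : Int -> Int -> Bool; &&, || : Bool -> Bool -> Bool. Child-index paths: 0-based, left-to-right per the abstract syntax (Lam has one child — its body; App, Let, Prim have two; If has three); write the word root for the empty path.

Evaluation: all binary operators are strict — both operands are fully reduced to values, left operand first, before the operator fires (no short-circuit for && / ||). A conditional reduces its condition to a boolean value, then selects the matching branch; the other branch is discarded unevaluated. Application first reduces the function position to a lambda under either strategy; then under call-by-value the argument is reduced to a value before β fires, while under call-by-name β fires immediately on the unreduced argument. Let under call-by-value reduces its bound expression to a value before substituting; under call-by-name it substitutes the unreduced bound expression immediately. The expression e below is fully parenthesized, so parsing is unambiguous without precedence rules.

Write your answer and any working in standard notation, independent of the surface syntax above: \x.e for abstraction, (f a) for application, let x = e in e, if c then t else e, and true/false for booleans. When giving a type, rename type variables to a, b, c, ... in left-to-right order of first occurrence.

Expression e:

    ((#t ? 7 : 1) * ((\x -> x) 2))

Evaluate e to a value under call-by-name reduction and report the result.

Answer: 14

Working:
step 0: ((if true then 7 else 1) * ((\x.x) 2))
step 1: [if@0] (7 * ((\x.x) 2))
step 2: [beta@1] (7 * 2)
step 3: [delta@root] 14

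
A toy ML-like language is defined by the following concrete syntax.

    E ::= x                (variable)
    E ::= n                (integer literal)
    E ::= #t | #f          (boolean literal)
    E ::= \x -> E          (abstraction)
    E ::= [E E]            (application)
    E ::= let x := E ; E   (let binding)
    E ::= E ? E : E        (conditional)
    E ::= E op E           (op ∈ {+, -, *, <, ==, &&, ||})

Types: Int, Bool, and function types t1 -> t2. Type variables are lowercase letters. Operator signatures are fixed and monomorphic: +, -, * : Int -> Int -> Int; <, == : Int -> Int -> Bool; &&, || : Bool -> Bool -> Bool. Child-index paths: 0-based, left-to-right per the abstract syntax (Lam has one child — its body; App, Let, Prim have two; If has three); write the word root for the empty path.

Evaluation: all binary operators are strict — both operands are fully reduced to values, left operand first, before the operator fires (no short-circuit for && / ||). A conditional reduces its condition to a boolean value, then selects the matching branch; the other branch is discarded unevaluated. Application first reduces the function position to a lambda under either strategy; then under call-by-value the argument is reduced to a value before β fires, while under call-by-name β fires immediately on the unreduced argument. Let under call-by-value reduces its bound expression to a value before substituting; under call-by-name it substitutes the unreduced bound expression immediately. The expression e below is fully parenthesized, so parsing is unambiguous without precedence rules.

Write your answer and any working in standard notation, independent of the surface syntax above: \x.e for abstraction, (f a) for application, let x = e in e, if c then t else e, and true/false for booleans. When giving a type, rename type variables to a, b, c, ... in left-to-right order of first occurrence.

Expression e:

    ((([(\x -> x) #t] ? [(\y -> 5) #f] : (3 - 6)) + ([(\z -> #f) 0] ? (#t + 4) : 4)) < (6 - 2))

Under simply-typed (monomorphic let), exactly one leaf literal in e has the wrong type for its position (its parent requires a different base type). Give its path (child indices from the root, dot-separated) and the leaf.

Derivation:
x : a
\x._ : a -> a
  unify a -> a ~ Bool -> b
  unify a ~ Bool
  unify Bool ~ b
_ _ : Bool
  unify Bool ~ Bool
\y._ : c -> Int
  unify c -> Int ~ Bool -> d
  unify c ~ Bool
  unify Int ~ d
_ _ : Int
  unify Int ~ Int
  unify Int ~ Int
  unify Int ~ Int
  unify Int ~ Int
\z._ : e -> Bool
  unify e -> Bool ~ Int -> f
  unify e ~ Int
  unify Bool ~ f
_ _ : Bool
  unify Bool ~ Bool
  unify Bool ~ Int
  FAIL: mismatch Bool ~ Int

Answer: 0.1.1.0 : true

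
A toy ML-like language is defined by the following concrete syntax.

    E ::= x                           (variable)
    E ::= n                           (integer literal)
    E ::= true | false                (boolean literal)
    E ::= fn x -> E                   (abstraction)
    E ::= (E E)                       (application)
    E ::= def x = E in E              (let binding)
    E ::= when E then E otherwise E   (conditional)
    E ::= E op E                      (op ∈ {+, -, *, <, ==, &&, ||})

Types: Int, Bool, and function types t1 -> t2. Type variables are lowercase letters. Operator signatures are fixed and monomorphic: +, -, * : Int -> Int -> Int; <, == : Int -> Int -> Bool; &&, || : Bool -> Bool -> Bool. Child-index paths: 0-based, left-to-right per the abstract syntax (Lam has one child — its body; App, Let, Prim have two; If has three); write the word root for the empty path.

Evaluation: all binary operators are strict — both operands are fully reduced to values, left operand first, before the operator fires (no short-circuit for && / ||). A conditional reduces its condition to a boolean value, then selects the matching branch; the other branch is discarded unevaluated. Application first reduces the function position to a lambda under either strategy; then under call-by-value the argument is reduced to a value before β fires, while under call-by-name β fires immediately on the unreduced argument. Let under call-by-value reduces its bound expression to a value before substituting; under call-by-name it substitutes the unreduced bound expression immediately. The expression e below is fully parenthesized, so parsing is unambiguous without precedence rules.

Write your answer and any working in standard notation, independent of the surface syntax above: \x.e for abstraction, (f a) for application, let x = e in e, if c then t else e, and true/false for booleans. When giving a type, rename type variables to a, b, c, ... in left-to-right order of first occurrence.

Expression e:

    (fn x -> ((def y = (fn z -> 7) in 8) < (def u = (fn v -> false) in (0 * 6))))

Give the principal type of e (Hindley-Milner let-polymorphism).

Trace:
\z._ : b -> Int
let y : forall. b -> Int
  unify Int ~ Int
\v._ : c -> Bool
let u : forall. c -> Bool
  unify Int ~ Int
  unify Int ~ Int
  unify Int ~ Int
\x._ : a -> Bool

Answer: a -> Bool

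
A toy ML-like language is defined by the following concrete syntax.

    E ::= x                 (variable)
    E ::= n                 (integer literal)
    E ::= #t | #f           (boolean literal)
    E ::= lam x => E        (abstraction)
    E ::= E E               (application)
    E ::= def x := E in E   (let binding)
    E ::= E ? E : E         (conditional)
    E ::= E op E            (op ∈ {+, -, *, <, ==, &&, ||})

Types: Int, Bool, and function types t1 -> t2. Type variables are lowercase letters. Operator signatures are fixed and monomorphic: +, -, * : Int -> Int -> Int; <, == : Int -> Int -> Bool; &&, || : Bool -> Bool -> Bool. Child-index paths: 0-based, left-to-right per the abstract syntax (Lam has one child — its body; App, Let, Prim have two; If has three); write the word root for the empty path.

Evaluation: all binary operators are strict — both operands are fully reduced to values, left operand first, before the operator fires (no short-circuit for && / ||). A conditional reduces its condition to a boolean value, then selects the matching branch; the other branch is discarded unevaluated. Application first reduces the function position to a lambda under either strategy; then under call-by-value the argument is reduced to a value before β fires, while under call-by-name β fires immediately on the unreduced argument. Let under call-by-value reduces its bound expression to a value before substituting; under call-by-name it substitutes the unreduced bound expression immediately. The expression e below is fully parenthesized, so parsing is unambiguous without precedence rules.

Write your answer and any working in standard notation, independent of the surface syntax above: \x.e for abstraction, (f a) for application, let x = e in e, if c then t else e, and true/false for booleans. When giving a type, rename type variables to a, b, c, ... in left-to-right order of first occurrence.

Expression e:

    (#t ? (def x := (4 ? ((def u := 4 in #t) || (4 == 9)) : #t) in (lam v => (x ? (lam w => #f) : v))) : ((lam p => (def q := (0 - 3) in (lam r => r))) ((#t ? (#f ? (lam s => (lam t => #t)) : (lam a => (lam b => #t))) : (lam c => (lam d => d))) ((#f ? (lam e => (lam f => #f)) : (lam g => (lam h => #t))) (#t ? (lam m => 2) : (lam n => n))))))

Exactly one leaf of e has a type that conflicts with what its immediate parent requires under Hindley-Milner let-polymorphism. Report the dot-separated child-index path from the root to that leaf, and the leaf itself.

Answer: 1.0.0 : 4

Working:
  unify Bool ~ Bool
  unify Int ~ Bool
  FAIL: mismatch Int ~ Bool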